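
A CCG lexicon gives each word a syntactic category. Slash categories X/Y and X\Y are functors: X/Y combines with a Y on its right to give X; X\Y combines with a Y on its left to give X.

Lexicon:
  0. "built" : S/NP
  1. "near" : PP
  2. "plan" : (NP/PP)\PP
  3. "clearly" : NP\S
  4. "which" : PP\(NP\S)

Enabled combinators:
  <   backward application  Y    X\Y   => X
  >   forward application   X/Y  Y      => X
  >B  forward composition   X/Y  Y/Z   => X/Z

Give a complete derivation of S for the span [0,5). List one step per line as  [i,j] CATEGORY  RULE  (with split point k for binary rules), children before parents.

[0,1] S/NP  lex  "built"
[1,2] PP  lex  "near"
[2,3] (NP/PP)\PP  lex  "plan"
[1,3] NP/PP  <  k=2
[0,3] S/PP  >B  k=1
[3,4] NP\S  lex  "clearly"
[4,5] PP\(NP\S)  lex  "which"
[3,5] PP  <  k=4
[0,5] S  >  k=3

[0,5] S   >
  [0,3] S/PP   >B
    [0,1] "built" : S/NP
    [1,3] NP/PP   <
      [1,2] "near" : PP
      [2,3] "plan" : (NP/PP)\PP
  [3,5] PP   <
    [3,4] "clearly" : NP\S
    [4,5] "which" : PP\(NP\S)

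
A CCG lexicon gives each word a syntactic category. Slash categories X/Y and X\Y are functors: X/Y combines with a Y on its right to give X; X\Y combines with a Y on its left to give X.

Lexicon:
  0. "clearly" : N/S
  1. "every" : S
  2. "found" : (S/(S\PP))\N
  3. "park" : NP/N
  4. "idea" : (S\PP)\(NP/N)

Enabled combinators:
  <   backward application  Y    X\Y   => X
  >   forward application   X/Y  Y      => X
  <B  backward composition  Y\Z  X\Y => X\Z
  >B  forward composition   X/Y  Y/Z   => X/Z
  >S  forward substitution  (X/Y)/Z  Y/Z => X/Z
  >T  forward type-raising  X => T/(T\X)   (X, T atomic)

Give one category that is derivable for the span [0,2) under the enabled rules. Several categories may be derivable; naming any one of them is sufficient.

[0,5] S   >
  [0,3] S/(S\PP)   <
    [0,2] N   >
      [0,1] "clearly" : N/S
      [1,2] "every" : S
    [2,3] "found" : (S/(S\PP))\N
  [3,5] S\PP   <
    [3,4] "park" : NP/N
    [4,5] "idea" : (S\PP)\(NP/N)

N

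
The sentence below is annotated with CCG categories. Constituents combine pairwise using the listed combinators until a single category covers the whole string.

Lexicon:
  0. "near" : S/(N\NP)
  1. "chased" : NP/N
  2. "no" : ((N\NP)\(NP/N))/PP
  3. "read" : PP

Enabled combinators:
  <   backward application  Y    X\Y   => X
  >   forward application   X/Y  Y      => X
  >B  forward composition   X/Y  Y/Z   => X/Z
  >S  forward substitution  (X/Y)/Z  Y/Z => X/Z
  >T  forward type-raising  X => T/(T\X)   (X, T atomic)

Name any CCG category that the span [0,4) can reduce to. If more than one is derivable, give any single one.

[0,4] S   >
  [0,1] "near" : S/(N\NP)
  [1,4] N\NP   <
    [1,2] "chased" : NP/N
    [2,4] (N\NP)\(NP/N)   >
      [2,3] "no" : ((N\NP)\(NP/N))/PP
      [3,4] "read" : PP

S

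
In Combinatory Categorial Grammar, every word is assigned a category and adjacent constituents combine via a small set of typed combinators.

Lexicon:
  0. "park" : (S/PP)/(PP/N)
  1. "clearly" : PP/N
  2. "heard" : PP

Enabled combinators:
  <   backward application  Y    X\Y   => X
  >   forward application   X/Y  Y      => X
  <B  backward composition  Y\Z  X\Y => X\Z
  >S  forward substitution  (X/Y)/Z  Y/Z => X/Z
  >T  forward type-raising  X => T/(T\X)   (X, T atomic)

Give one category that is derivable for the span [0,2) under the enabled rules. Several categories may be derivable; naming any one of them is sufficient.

S/PP

[0,3] S   >
  [0,2] S/PP   >
    [0,1] "park" : (S/PP)/(PP/N)
    [1,2] "clearly" : PP/N
  [2,3] "heard" : PP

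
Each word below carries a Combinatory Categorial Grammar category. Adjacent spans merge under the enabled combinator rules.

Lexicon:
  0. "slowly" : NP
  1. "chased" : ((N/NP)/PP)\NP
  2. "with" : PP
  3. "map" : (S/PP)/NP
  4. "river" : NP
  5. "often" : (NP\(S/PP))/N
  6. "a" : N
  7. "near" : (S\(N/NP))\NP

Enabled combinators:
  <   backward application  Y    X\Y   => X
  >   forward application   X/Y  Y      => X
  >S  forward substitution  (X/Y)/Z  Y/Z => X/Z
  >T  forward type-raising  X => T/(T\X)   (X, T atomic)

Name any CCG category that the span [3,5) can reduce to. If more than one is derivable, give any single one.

[0,8] S   <
  [0,3] N/NP   >
    [0,2] (N/NP)/PP   <
      [0,1] "slowly" : NP
      [1,2] "chased" : ((N/NP)/PP)\NP
    [2,3] "with" : PP
  [3,8] S\(N/NP)   <
    [3,7] NP   <
      [3,5] S/PP   >
        [3,4] "map" : (S/PP)/NP
        [4,5] "river" : NP
      [5,7] NP\(S/PP)   >
        [5,6] "often" : (NP\(S/PP))/N
        [6,7] "a" : N
    [7,8] "near" : (S\(N/NP))\NP

S/PP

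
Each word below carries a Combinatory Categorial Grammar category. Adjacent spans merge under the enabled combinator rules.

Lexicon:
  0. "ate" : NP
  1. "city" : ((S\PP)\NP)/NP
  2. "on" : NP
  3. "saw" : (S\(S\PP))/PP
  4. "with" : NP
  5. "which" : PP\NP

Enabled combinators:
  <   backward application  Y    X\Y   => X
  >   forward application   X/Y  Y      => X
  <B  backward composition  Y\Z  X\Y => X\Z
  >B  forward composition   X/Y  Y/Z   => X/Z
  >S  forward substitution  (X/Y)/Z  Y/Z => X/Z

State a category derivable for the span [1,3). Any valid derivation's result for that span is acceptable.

[0,6] S   <
  [0,3] S\PP   <
    [0,1] "ate" : NP
    [1,3] (S\PP)\NP   >
      [1,2] "city" : ((S\PP)\NP)/NP
      [2,3] "on" : NP
  [3,6] S\(S\PP)   >
    [3,4] "saw" : (S\(S\PP))/PP
    [4,6] PP   <
      [4,5] "with" : NP
      [5,6] "which" : PP\NP

(S\PP)\NP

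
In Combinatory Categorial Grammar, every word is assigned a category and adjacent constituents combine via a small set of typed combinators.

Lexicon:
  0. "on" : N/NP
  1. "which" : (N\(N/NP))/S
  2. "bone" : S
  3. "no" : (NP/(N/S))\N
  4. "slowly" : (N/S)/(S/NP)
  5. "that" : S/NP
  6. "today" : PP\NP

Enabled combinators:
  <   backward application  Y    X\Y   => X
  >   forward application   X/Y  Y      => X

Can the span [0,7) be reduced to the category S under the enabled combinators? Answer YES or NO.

N/NP (N\(N/NP))/S S (NP/(N/S))\N (N/S)/(S/NP) S/NP PP\NP
CKY chart[0,7] = {PP}; S ∉ chart

NO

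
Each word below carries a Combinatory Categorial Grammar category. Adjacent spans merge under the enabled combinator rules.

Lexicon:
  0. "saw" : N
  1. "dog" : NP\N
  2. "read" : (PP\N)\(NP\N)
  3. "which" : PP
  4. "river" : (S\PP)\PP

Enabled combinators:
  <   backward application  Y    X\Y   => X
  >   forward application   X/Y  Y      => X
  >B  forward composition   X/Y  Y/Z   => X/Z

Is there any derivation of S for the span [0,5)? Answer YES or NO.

[0,5] S   <
  [0,3] PP   <
    [0,1] "saw" : N
    [1,3] PP\N   <
      [1,2] "dog" : NP\N
      [2,3] "read" : (PP\N)\(NP\N)
  [3,5] S\PP   <
    [3,4] "which" : PP
    [4,5] "river" : (S\PP)\PP

YES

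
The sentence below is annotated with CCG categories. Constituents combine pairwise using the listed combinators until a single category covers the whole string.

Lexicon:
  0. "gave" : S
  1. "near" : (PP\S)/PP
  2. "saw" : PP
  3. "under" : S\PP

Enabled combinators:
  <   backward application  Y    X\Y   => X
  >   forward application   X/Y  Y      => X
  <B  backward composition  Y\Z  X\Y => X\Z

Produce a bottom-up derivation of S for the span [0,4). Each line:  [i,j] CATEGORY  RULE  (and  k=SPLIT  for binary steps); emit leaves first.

[0,4] S   <
  [0,3] PP   <
    [0,1] "gave" : S
    [1,3] PP\S   >
      [1,2] "near" : (PP\S)/PP
      [2,3] "saw" : PP
  [3,4] "under" : S\PP

[0,1] S  lex  "gave"
[1,2] (PP\S)/PP  lex  "near"
[2,3] PP  lex  "saw"
[1,3] PP\S  >  k=2
[0,3] PP  <  k=1
[3,4] S\PP  lex  "under"
[0,4] S  <  k=3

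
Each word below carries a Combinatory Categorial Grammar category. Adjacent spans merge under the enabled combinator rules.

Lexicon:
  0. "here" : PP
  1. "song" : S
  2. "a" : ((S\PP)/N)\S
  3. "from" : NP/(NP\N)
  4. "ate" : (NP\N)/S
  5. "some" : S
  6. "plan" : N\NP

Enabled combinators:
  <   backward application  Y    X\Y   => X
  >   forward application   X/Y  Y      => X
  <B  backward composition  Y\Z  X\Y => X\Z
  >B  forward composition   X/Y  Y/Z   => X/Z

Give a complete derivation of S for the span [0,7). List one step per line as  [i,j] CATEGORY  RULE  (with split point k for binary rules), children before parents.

[0,1] PP  lex  "here"
[1,2] S  lex  "song"
[2,3] ((S\PP)/N)\S  lex  "a"
[1,3] (S\PP)/N  <  k=2
[3,4] NP/(NP\N)  lex  "from"
[4,5] (NP\N)/S  lex  "ate"
[5,6] S  lex  "some"
[4,6] NP\N  >  k=5
[3,6] NP  >  k=4
[6,7] N\NP  lex  "plan"
[3,7] N  <  k=6
[1,7] S\PP  >  k=3
[0,7] S  <  k=1

[0,7] S   <
  [0,1] "here" : PP
  [1,7] S\PP   >
    [1,3] (S\PP)/N   <
      [1,2] "song" : S
      [2,3] "a" : ((S\PP)/N)\S
    [3,7] N   <
      [3,6] NP   >
        [3,4] "from" : NP/(NP\N)
        [4,6] NP\N   >
          [4,5] "ate" : (NP\N)/S
          [5,6] "some" : S
      [6,7] "plan" : N\NP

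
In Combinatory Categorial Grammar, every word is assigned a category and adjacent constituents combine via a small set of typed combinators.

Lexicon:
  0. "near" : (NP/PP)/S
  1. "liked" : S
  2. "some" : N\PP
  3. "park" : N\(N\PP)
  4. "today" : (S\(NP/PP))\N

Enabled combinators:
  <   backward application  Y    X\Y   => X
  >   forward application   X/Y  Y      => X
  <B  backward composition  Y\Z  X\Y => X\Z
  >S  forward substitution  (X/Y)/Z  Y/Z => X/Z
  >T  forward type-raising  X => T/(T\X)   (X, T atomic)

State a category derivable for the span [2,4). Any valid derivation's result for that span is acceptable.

N

[0,5] S   <
  [0,2] NP/PP   >
    [0,1] "near" : (NP/PP)/S
    [1,2] "liked" : S
  [2,5] S\(NP/PP)   <
    [2,4] N   <
      [2,3] "some" : N\PP
      [3,4] "park" : N\(N\PP)
    [4,5] "today" : (S\(NP/PP))\N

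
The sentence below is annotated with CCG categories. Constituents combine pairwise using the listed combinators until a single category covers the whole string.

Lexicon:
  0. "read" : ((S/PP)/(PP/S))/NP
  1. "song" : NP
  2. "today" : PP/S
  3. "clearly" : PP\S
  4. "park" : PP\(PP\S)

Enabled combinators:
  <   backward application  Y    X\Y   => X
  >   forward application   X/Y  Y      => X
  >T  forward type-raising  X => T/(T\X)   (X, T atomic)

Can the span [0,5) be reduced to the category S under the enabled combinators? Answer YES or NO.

YES

[0,5] S   >
  [0,3] S/PP   >
    [0,2] (S/PP)/(PP/S)   >
      [0,1] "read" : ((S/PP)/(PP/S))/NP
      [1,2] "song" : NP
    [2,3] "today" : PP/S
  [3,5] PP   <
    [3,4] "clearly" : PP\S
    [4,5] "park" : PP\(PP\S)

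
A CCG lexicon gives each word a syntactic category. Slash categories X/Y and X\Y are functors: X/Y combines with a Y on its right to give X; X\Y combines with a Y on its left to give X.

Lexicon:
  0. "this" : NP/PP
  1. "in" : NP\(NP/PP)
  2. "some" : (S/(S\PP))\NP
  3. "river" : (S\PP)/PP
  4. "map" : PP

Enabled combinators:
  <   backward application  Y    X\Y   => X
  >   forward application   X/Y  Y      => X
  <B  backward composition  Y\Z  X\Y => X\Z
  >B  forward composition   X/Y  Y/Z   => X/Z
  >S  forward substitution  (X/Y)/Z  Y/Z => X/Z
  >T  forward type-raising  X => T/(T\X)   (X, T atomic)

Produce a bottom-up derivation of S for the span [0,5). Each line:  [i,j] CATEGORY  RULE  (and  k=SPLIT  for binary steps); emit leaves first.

[0,1] NP/PP  lex  "this"
[1,2] NP\(NP/PP)  lex  "in"
[0,2] NP  <  k=1
[2,3] (S/(S\PP))\NP  lex  "some"
[0,3] S/(S\PP)  <  k=2
[3,4] (S\PP)/PP  lex  "river"
[4,5] PP  lex  "map"
[3,5] S\PP  >  k=4
[0,5] S  >  k=3

[0,5] S   >
  [0,3] S/(S\PP)   <
    [0,2] NP   <
      [0,1] "this" : NP/PP
      [1,2] "in" : NP\(NP/PP)
    [2,3] "some" : (S/(S\PP))\NP
  [3,5] S\PP   >
    [3,4] "river" : (S\PP)/PP
    [4,5] "map" : PP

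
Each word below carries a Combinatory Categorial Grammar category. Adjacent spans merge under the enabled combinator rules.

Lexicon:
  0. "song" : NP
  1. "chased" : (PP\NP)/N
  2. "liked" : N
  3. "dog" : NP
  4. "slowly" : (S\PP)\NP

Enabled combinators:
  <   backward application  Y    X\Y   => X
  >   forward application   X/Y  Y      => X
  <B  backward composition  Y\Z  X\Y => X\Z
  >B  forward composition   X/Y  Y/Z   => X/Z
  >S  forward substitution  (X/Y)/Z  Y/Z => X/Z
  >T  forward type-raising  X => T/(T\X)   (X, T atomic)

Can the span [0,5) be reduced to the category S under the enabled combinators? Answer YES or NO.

YES

[0,5] S   <
  [0,1] "song" : NP
  [1,5] S\NP   <B
    [1,3] PP\NP   >
      [1,2] "chased" : (PP\NP)/N
      [2,3] "liked" : N
    [3,5] S\PP   <
      [3,4] "dog" : NP
      [4,5] "slowly" : (S\PP)\NP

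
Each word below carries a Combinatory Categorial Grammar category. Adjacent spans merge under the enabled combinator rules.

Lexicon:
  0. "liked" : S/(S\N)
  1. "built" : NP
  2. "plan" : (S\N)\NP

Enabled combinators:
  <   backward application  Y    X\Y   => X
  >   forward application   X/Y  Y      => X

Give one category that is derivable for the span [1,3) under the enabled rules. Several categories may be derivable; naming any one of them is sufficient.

[0,3] S   >
  [0,1] "liked" : S/(S\N)
  [1,3] S\N   <
    [1,2] "built" : NP
    [2,3] "plan" : (S\N)\NP

S\N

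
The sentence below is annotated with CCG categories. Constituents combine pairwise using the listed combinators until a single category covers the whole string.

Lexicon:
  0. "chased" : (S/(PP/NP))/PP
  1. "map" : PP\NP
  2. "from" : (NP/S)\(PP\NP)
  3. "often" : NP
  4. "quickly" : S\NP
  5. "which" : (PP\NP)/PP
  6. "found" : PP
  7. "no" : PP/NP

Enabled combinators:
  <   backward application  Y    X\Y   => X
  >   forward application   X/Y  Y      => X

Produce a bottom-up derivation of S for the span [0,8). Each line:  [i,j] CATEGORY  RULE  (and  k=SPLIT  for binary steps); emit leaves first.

[0,8] S   >
  [0,7] S/(PP/NP)   >
    [0,1] "chased" : (S/(PP/NP))/PP
    [1,7] PP   <
      [1,5] NP   >
        [1,3] NP/S   <
          [1,2] "map" : PP\NP
          [2,3] "from" : (NP/S)\(PP\NP)
        [3,5] S   <
          [3,4] "often" : NP
          [4,5] "quickly" : S\NP
      [5,7] PP\NP   >
        [5,6] "which" : (PP\NP)/PP
        [6,7] "found" : PP
  [7,8] "no" : PP/NP

[0,1] (S/(PP/NP))/PP  lex  "chased"
[1,2] PP\NP  lex  "map"
[2,3] (NP/S)\(PP\NP)  lex  "from"
[1,3] NP/S  <  k=2
[3,4] NP  lex  "often"
[4,5] S\NP  lex  "quickly"
[3,5] S  <  k=4
[1,5] NP  >  k=3
[5,6] (PP\NP)/PP  lex  "which"
[6,7] PP  lex  "found"
[5,7] PP\NP  >  k=6
[1,7] PP  <  k=5
[0,7] S/(PP/NP)  >  k=1
[7,8] PP/NP  lex  "no"
[0,8] S  >  k=7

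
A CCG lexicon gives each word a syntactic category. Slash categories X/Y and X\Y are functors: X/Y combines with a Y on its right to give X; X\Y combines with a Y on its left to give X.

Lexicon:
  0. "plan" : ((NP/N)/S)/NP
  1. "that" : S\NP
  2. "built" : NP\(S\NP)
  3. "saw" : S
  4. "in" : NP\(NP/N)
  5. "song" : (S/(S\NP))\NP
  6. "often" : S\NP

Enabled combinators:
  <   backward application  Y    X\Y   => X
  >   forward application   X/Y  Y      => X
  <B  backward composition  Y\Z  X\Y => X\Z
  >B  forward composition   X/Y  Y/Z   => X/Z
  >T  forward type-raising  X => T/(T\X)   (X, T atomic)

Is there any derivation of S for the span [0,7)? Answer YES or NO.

YES

[0,7] S   >
  [0,6] S/(S\NP)   <
    [0,5] NP   <
      [0,4] NP/N   >
        [0,3] (NP/N)/S   >
          [0,1] "plan" : ((NP/N)/S)/NP
          [1,3] NP   <
            [1,2] "that" : S\NP
            [2,3] "built" : NP\(S\NP)
        [3,4] "saw" : S
      [4,5] "in" : NP\(NP/N)
    [5,6] "song" : (S/(S\NP))\NP
  [6,7] "often" : S\NP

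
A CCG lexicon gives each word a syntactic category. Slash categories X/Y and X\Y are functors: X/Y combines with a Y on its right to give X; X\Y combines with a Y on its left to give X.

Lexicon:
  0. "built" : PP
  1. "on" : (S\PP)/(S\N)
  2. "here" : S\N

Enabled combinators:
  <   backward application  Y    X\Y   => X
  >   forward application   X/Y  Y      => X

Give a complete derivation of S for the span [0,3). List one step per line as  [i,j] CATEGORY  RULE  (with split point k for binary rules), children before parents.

[0,1] PP  lex  "built"
[1,2] (S\PP)/(S\N)  lex  "on"
[2,3] S\N  lex  "here"
[1,3] S\PP  >  k=2
[0,3] S  <  k=1

[0,3] S   <
  [0,1] "built" : PP
  [1,3] S\PP   >
    [1,2] "on" : (S\PP)/(S\N)
    [2,3] "here" : S\N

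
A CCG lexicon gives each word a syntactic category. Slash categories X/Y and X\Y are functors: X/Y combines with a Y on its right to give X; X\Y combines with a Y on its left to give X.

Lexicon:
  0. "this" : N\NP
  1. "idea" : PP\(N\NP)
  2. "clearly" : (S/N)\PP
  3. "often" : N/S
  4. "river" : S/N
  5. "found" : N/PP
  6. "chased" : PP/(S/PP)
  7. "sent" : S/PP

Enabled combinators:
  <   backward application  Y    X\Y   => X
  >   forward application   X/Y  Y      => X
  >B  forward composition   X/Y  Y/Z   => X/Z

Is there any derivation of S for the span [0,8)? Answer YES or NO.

[0,8] S   >
  [0,5] S/N   >B
    [0,3] S/N   <
      [0,2] PP   <
        [0,1] "this" : N\NP
        [1,2] "idea" : PP\(N\NP)
      [2,3] "clearly" : (S/N)\PP
    [3,5] N/N   >B
      [3,4] "often" : N/S
      [4,5] "river" : S/N
  [5,8] N   >
    [5,6] "found" : N/PP
    [6,8] PP   >
      [6,7] "chased" : PP/(S/PP)
      [7,8] "sent" : S/PP

YES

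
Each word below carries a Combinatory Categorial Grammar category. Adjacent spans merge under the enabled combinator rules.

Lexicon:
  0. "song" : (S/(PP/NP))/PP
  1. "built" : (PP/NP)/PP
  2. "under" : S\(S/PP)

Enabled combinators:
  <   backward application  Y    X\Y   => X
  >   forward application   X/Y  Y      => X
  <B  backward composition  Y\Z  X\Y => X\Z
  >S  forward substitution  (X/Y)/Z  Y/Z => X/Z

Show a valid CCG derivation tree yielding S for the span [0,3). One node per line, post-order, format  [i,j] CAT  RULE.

[0,3] S   <
  [0,2] S/PP   >S
    [0,1] "song" : (S/(PP/NP))/PP
    [1,2] "built" : (PP/NP)/PP
  [2,3] "under" : S\(S/PP)

[0,1] (S/(PP/NP))/PP  lex  "song"
[1,2] (PP/NP)/PP  lex  "built"
[0,2] S/PP  >S  k=1
[2,3] S\(S/PP)  lex  "under"
[0,3] S  <  k=2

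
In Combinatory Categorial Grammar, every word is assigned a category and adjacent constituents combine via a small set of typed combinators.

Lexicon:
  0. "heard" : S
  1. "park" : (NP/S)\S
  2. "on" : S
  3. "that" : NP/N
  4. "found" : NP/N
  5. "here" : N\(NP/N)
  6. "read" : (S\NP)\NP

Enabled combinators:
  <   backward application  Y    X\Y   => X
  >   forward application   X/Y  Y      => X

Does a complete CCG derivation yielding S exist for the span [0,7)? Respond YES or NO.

YES

[0,7] S   <
  [0,3] NP   >
    [0,2] NP/S   <
      [0,1] "heard" : S
      [1,2] "park" : (NP/S)\S
    [2,3] "on" : S
  [3,7] S\NP   <
    [3,6] NP   >
      [3,4] "that" : NP/N
      [4,6] N   <
        [4,5] "found" : NP/N
        [5,6] "here" : N\(NP/N)
    [6,7] "read" : (S\NP)\NP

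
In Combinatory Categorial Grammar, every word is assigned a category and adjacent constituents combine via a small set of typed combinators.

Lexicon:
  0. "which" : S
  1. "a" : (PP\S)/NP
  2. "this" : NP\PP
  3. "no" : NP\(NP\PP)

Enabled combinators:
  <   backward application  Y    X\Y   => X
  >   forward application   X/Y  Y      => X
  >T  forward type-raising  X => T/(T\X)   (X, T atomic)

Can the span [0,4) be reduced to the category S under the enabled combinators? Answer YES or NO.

NO

S (PP\S)/NP NP\PP NP\(NP\PP)
CKY chart[0,4] = {N/(N\PP), NP/(NP\PP), PP, PP/(PP\PP), S/(S\PP)}; S ∉ chart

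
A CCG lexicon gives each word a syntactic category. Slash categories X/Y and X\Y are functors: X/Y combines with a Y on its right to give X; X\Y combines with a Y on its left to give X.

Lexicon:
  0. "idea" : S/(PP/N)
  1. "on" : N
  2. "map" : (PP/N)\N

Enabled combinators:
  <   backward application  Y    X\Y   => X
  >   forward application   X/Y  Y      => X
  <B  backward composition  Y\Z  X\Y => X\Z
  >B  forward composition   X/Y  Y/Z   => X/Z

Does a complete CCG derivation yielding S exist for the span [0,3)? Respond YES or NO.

[0,3] S   >
  [0,1] "idea" : S/(PP/N)
  [1,3] PP/N   <
    [1,2] "on" : N
    [2,3] "map" : (PP/N)\N

YES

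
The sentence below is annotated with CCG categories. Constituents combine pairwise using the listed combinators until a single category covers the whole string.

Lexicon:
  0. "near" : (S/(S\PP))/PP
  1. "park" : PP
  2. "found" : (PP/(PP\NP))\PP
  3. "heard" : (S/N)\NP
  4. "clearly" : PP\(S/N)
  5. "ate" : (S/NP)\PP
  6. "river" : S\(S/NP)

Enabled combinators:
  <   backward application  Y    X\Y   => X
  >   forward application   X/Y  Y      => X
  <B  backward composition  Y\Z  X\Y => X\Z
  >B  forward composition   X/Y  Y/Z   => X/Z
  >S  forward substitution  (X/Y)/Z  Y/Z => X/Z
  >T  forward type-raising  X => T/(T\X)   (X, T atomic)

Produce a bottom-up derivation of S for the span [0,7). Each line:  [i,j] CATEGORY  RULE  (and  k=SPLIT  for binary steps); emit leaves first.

[0,7] S   >
  [0,5] S/(S\PP)   >
    [0,1] "near" : (S/(S\PP))/PP
    [1,5] PP   >
      [1,3] PP/(PP\NP)   <
        [1,2] "park" : PP
        [2,3] "found" : (PP/(PP\NP))\PP
      [3,5] PP\NP   <B
        [3,4] "heard" : (S/N)\NP
        [4,5] "clearly" : PP\(S/N)
  [5,7] S\PP   <B
    [5,6] "ate" : (S/NP)\PP
    [6,7] "river" : S\(S/NP)

[0,1] (S/(S\PP))/PP  lex  "near"
[1,2] PP  lex  "park"
[2,3] (PP/(PP\NP))\PP  lex  "found"
[1,3] PP/(PP\NP)  <  k=2
[3,4] (S/N)\NP  lex  "heard"
[4,5] PP\(S/N)  lex  "clearly"
[3,5] PP\NP  <B  k=4
[1,5] PP  >  k=3
[0,5] S/(S\PP)  >  k=1
[5,6] (S/NP)\PP  lex  "ate"
[6,7] S\(S/NP)  lex  "river"
[5,7] S\PP  <B  k=6
[0,7] S  >  k=5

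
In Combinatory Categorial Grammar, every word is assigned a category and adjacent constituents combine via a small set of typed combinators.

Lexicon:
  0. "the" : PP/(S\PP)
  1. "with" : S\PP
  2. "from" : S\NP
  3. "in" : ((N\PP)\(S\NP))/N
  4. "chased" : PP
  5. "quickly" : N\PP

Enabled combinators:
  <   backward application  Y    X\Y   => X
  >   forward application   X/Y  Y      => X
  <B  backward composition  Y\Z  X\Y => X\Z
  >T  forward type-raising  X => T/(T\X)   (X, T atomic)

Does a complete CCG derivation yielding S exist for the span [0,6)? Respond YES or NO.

PP/(S\PP) S\PP S\NP ((N\PP)\(S\NP))/N PP N\PP
CKY chart[0,6] = {N, N/(N\N), NP/(NP\N), PP/(PP\N), S/(S\N)}; S ∉ chart

NO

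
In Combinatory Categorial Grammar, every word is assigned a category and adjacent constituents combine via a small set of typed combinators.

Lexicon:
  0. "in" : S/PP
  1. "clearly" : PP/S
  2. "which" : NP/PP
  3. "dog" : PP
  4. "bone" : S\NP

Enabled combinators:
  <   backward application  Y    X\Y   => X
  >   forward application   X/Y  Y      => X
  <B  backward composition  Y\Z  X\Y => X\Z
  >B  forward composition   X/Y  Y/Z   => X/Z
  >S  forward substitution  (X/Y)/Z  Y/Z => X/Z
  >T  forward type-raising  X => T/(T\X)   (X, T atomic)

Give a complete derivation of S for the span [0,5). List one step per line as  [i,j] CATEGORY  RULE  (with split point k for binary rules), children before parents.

[0,1] S/PP  lex  "in"
[1,2] PP/S  lex  "clearly"
[2,3] NP/PP  lex  "which"
[3,4] PP  lex  "dog"
[2,4] NP  >  k=3
[4,5] S\NP  lex  "bone"
[2,5] S  <  k=4
[1,5] PP  >  k=2
[0,5] S  >  k=1

[0,5] S   >
  [0,1] "in" : S/PP
  [1,5] PP   >
    [1,2] "clearly" : PP/S
    [2,5] S   <
      [2,4] NP   >
        [2,3] "which" : NP/PP
        [3,4] "dog" : PP
      [4,5] "bone" : S\NP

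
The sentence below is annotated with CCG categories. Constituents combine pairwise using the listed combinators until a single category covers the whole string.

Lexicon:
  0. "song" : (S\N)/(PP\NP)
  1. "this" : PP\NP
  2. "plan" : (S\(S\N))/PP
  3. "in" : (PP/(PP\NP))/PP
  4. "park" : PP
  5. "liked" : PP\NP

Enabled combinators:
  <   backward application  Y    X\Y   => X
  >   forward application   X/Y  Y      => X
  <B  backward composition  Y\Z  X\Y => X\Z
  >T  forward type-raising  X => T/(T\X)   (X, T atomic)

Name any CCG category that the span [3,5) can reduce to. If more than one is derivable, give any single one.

[0,6] S   <
  [0,2] S\N   >
    [0,1] "song" : (S\N)/(PP\NP)
    [1,2] "this" : PP\NP
  [2,6] S\(S\N)   >
    [2,3] "plan" : (S\(S\N))/PP
    [3,6] PP   >
      [3,5] PP/(PP\NP)   >
        [3,4] "in" : (PP/(PP\NP))/PP
        [4,5] "park" : PP
      [5,6] "liked" : PP\NP

PP/(PP\NP)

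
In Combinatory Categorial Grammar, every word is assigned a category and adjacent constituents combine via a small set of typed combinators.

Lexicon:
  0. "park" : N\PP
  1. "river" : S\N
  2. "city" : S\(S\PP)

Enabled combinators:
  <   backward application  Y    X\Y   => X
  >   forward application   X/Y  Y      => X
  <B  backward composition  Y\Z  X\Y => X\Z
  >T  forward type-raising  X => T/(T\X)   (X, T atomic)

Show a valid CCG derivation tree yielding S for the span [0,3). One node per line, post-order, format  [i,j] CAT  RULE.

[0,3] S   <
  [0,2] S\PP   <B
    [0,1] "park" : N\PP
    [1,2] "river" : S\N
  [2,3] "city" : S\(S\PP)

[0,1] N\PP  lex  "park"
[1,2] S\N  lex  "river"
[0,2] S\PP  <B  k=1
[2,3] S\(S\PP)  lex  "city"
[0,3] S  <  k=2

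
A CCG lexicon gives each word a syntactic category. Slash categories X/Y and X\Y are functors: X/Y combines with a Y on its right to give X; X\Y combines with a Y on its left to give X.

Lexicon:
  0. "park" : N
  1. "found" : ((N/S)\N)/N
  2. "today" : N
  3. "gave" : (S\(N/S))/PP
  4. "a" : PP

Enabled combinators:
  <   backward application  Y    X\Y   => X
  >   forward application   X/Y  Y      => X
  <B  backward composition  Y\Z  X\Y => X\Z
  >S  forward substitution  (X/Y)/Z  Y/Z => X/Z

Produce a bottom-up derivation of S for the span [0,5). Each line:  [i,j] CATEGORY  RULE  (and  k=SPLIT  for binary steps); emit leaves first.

[0,5] S   <
  [0,3] N/S   <
    [0,1] "park" : N
    [1,3] (N/S)\N   >
      [1,2] "found" : ((N/S)\N)/N
      [2,3] "today" : N
  [3,5] S\(N/S)   >
    [3,4] "gave" : (S\(N/S))/PP
    [4,5] "a" : PP

[0,1] N  lex  "park"
[1,2] ((N/S)\N)/N  lex  "found"
[2,3] N  lex  "today"
[1,3] (N/S)\N  >  k=2
[0,3] N/S  <  k=1
[3,4] (S\(N/S))/PP  lex  "gave"
[4,5] PP  lex  "a"
[3,5] S\(N/S)  >  k=4
[0,5] S  <  k=3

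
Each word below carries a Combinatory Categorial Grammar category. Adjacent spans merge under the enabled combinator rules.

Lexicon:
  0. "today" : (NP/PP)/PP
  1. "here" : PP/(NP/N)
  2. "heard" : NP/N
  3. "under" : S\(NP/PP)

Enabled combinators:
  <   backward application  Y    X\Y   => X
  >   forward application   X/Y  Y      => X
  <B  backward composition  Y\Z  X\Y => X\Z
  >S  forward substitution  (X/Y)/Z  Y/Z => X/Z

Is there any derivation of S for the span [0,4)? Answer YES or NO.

[0,4] S   <
  [0,3] NP/PP   >
    [0,1] "today" : (NP/PP)/PP
    [1,3] PP   >
      [1,2] "here" : PP/(NP/N)
      [2,3] "heard" : NP/N
  [3,4] "under" : S\(NP/PP)

YES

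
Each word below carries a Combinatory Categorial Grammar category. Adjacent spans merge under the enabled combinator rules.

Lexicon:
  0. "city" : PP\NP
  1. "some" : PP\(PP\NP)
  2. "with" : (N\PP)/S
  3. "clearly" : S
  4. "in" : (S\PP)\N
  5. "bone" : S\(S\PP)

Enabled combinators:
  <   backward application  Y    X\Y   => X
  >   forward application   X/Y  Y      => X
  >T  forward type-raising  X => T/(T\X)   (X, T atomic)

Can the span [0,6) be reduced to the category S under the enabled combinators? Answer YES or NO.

[0,6] S   <
  [0,5] S\PP   <
    [0,4] N   <
      [0,2] PP   <
        [0,1] "city" : PP\NP
        [1,2] "some" : PP\(PP\NP)
      [2,4] N\PP   >
        [2,3] "with" : (N\PP)/S
        [3,4] "clearly" : S
    [4,5] "in" : (S\PP)\N
  [5,6] "bone" : S\(S\PP)

YES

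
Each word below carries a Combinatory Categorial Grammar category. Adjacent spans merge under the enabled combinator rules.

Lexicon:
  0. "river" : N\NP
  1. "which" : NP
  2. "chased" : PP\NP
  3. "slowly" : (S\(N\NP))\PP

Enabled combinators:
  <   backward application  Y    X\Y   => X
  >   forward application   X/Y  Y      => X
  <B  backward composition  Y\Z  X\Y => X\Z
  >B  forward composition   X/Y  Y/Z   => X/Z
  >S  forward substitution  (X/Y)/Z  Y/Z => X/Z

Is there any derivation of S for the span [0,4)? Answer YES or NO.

[0,4] S   <
  [0,1] "river" : N\NP
  [1,4] S\(N\NP)   <
    [1,3] PP   <
      [1,2] "which" : NP
      [2,3] "chased" : PP\NP
    [3,4] "slowly" : (S\(N\NP))\PP

YES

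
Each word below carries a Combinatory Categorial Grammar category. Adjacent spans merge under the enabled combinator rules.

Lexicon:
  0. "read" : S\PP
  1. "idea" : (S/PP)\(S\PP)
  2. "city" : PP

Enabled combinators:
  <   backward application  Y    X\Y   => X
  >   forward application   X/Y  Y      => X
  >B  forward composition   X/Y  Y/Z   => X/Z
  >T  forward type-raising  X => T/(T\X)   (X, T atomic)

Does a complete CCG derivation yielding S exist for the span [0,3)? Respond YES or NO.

YES

[0,3] S   >
  [0,2] S/PP   <
    [0,1] "read" : S\PP
    [1,2] "idea" : (S/PP)\(S\PP)
  [2,3] "city" : PP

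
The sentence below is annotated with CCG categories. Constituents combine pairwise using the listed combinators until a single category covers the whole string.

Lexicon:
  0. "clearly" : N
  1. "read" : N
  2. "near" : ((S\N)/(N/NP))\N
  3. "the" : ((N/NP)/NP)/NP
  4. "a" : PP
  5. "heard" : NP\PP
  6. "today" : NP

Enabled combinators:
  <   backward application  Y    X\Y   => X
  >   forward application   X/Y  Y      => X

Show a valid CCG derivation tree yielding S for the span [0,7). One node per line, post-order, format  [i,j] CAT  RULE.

[0,7] S   <
  [0,1] "clearly" : N
  [1,7] S\N   >
    [1,3] (S\N)/(N/NP)   <
      [1,2] "read" : N
      [2,3] "near" : ((S\N)/(N/NP))\N
    [3,7] N/NP   >
      [3,6] (N/NP)/NP   >
        [3,4] "the" : ((N/NP)/NP)/NP
        [4,6] NP   <
          [4,5] "a" : PP
          [5,6] "heard" : NP\PP
      [6,7] "today" : NP

[0,1] N  lex  "clearly"
[1,2] N  lex  "read"
[2,3] ((S\N)/(N/NP))\N  lex  "near"
[1,3] (S\N)/(N/NP)  <  k=2
[3,4] ((N/NP)/NP)/NP  lex  "the"
[4,5] PP  lex  "a"
[5,6] NP\PP  lex  "heard"
[4,6] NP  <  k=5
[3,6] (N/NP)/NP  >  k=4
[6,7] NP  lex  "today"
[3,7] N/NP  >  k=6
[1,7] S\N  >  k=3
[0,7] S  <  k=1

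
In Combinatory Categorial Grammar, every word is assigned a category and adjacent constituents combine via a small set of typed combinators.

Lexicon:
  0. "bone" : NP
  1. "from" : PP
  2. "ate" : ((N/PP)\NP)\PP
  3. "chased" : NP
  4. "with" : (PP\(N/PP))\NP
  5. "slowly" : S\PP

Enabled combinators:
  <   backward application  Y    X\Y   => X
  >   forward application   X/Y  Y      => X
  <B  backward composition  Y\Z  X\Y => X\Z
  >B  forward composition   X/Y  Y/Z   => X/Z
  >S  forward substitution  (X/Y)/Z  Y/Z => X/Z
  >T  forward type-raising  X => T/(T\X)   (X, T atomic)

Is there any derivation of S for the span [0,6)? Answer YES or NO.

YES

[0,6] S   <
  [0,5] PP   >
    [0,1] PP/(PP\NP)   >T
      [0,1] "bone" : NP
    [1,5] PP\NP   <B
      [1,3] (N/PP)\NP   <
        [1,2] "from" : PP
        [2,3] "ate" : ((N/PP)\NP)\PP
      [3,5] PP\(N/PP)   <
        [3,4] "chased" : NP
        [4,5] "with" : (PP\(N/PP))\NP
  [5,6] "slowly" : S\PP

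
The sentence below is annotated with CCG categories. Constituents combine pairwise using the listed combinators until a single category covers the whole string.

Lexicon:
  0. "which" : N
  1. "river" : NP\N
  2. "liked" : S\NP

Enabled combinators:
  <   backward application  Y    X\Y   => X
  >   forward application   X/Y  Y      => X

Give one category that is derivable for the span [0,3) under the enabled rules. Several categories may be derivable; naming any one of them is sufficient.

S

[0,3] S   <
  [0,2] NP   <
    [0,1] "which" : N
    [1,2] "river" : NP\N
  [2,3] "liked" : S\NP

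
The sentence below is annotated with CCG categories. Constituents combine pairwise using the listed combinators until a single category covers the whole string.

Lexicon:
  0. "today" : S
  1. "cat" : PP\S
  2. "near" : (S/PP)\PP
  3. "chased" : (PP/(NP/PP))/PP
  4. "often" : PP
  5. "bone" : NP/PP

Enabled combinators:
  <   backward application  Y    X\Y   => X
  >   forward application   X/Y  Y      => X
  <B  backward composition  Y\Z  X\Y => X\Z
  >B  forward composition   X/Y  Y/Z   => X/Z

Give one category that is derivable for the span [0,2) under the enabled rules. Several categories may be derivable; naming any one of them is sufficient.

[0,6] S   >
  [0,3] S/PP   <
    [0,2] PP   <
      [0,1] "today" : S
      [1,2] "cat" : PP\S
    [2,3] "near" : (S/PP)\PP
  [3,6] PP   >
    [3,5] PP/(NP/PP)   >
      [3,4] "chased" : (PP/(NP/PP))/PP
      [4,5] "often" : PP
    [5,6] "bone" : NP/PP

PP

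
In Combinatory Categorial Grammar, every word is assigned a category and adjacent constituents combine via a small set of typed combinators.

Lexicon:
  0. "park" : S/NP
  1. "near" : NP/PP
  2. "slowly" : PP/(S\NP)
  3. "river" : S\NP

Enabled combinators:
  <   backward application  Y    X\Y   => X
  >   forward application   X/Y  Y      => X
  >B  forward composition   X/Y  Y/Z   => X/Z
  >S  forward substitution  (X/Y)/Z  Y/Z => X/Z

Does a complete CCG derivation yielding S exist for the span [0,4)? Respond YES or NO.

YES

[0,4] S   >
  [0,2] S/PP   >B
    [0,1] "park" : S/NP
    [1,2] "near" : NP/PP
  [2,4] PP   >
    [2,3] "slowly" : PP/(S\NP)
    [3,4] "river" : S\NP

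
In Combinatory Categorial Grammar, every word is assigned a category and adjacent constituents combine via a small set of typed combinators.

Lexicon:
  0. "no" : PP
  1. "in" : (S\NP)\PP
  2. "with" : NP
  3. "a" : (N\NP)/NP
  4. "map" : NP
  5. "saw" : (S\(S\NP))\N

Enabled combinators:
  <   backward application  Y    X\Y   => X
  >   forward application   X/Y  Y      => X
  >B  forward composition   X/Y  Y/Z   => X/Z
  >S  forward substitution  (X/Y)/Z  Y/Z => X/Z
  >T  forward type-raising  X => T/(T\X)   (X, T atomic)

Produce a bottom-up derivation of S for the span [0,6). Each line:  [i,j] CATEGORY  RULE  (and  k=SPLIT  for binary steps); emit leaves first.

[0,1] PP  lex  "no"
[1,2] (S\NP)\PP  lex  "in"
[0,2] S\NP  <  k=1
[2,3] NP  lex  "with"
[2,3] N/(N\NP)  >T
[3,4] (N\NP)/NP  lex  "a"
[4,5] NP  lex  "map"
[3,5] N\NP  >  k=4
[2,5] N  >  k=3
[5,6] (S\(S\NP))\N  lex  "saw"
[2,6] S\(S\NP)  <  k=5
[0,6] S  <  k=2

[0,6] S   <
  [0,2] S\NP   <
    [0,1] "no" : PP
    [1,2] "in" : (S\NP)\PP
  [2,6] S\(S\NP)   <
    [2,5] N   >
      [2,3] N/(N\NP)   >T
        [2,3] "with" : NP
      [3,5] N\NP   >
        [3,4] "a" : (N\NP)/NP
        [4,5] "map" : NP
    [5,6] "saw" : (S\(S\NP))\N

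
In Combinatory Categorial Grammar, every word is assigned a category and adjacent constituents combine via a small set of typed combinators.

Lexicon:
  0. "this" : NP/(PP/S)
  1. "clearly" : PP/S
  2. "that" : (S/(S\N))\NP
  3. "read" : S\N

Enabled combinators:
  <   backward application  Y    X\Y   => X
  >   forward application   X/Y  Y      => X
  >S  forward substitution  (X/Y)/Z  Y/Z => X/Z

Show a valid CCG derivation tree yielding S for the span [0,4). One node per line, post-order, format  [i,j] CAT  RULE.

[0,1] NP/(PP/S)  lex  "this"
[1,2] PP/S  lex  "clearly"
[0,2] NP  >  k=1
[2,3] (S/(S\N))\NP  lex  "that"
[0,3] S/(S\N)  <  k=2
[3,4] S\N  lex  "read"
[0,4] S  >  k=3

[0,4] S   >
  [0,3] S/(S\N)   <
    [0,2] NP   >
      [0,1] "this" : NP/(PP/S)
      [1,2] "clearly" : PP/S
    [2,3] "that" : (S/(S\N))\NP
  [3,4] "read" : S\N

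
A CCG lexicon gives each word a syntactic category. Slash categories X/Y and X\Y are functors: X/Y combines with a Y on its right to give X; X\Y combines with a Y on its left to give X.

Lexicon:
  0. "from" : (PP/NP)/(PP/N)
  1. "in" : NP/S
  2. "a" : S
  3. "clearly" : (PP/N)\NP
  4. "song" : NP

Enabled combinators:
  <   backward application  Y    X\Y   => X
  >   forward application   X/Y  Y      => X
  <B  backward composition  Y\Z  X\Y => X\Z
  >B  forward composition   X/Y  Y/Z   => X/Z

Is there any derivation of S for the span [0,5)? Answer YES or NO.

(PP/NP)/(PP/N) NP/S S (PP/N)\NP NP
CKY chart[0,5] = {PP}; S ∉ chart

NO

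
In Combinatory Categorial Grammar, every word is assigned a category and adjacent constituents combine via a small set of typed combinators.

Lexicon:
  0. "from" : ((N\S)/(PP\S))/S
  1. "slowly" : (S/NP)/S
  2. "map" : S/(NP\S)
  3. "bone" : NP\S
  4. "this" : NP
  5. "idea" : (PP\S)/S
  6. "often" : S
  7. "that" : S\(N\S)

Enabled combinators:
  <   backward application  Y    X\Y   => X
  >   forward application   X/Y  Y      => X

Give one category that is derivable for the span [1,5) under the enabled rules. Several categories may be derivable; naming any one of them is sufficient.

[0,8] S   <
  [0,7] N\S   >
    [0,5] (N\S)/(PP\S)   >
      [0,1] "from" : ((N\S)/(PP\S))/S
      [1,5] S   >
        [1,4] S/NP   >
          [1,2] "slowly" : (S/NP)/S
          [2,4] S   >
            [2,3] "map" : S/(NP\S)
            [3,4] "bone" : NP\S
        [4,5] "this" : NP
    [5,7] PP\S   >
      [5,6] "idea" : (PP\S)/S
      [6,7] "often" : S
  [7,8] "that" : S\(N\S)

S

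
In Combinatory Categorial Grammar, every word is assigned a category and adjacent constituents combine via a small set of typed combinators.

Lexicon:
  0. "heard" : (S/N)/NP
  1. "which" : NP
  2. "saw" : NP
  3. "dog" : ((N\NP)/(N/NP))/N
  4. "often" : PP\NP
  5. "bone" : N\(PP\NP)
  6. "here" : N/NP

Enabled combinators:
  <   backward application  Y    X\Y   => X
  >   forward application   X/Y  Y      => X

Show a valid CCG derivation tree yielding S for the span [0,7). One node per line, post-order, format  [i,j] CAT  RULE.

[0,7] S   >
  [0,2] S/N   >
    [0,1] "heard" : (S/N)/NP
    [1,2] "which" : NP
  [2,7] N   <
    [2,3] "saw" : NP
    [3,7] N\NP   >
      [3,6] (N\NP)/(N/NP)   >
        [3,4] "dog" : ((N\NP)/(N/NP))/N
        [4,6] N   <
          [4,5] "often" : PP\NP
          [5,6] "bone" : N\(PP\NP)
      [6,7] "here" : N/NP

[0,1] (S/N)/NP  lex  "heard"
[1,2] NP  lex  "which"
[0,2] S/N  >  k=1
[2,3] NP  lex  "saw"
[3,4] ((N\NP)/(N/NP))/N  lex  "dog"
[4,5] PP\NP  lex  "often"
[5,6] N\(PP\NP)  lex  "bone"
[4,6] N  <  k=5
[3,6] (N\NP)/(N/NP)  >  k=4
[6,7] N/NP  lex  "here"
[3,7] N\NP  >  k=6
[2,7] N  <  k=3
[0,7] S  >  k=2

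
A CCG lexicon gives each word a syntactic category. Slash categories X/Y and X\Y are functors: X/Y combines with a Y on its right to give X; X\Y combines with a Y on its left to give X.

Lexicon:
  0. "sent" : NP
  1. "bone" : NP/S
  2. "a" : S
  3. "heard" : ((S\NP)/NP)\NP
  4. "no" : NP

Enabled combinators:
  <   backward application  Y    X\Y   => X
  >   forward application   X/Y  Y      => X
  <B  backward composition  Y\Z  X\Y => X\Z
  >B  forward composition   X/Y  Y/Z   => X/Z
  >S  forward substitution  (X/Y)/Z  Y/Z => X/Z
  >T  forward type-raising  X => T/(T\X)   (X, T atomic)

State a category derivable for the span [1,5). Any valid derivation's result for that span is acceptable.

[0,5] S   >
  [0,1] S/(S\NP)   >T
    [0,1] "sent" : NP
  [1,5] S\NP   >
    [1,4] (S\NP)/NP   <
      [1,3] NP   >
        [1,2] "bone" : NP/S
        [2,3] "a" : S
      [3,4] "heard" : ((S\NP)/NP)\NP
    [4,5] "no" : NP

S\NP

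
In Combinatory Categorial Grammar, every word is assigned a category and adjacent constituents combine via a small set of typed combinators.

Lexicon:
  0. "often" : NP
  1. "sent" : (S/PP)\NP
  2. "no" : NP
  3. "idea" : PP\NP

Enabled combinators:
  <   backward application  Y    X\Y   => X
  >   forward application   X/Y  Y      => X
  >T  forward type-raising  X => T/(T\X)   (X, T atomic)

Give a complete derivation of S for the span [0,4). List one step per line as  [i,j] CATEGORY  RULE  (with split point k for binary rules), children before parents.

[0,4] S   >
  [0,2] S/PP   <
    [0,1] "often" : NP
    [1,2] "sent" : (S/PP)\NP
  [2,4] PP   <
    [2,3] "no" : NP
    [3,4] "idea" : PP\NP

[0,1] NP  lex  "often"
[1,2] (S/PP)\NP  lex  "sent"
[0,2] S/PP  <  k=1
[2,3] NP  lex  "no"
[3,4] PP\NP  lex  "idea"
[2,4] PP  <  k=3
[0,4] S  >  k=2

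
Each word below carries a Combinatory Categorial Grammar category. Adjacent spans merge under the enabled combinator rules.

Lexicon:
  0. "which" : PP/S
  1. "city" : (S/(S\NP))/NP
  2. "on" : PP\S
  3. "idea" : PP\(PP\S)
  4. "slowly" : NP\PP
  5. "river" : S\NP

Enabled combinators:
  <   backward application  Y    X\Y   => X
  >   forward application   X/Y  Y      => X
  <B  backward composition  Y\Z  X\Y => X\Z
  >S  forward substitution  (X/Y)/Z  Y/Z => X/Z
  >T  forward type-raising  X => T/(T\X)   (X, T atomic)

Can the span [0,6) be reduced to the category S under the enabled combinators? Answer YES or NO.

NO

PP/S (S/(S\NP))/NP PP\S PP\(PP\S) NP\PP S\NP
CKY chart[0,6] = {N/(N\PP), NP/(NP\PP), PP, PP/(PP\PP), S/(S\PP)}; S ∉ chart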